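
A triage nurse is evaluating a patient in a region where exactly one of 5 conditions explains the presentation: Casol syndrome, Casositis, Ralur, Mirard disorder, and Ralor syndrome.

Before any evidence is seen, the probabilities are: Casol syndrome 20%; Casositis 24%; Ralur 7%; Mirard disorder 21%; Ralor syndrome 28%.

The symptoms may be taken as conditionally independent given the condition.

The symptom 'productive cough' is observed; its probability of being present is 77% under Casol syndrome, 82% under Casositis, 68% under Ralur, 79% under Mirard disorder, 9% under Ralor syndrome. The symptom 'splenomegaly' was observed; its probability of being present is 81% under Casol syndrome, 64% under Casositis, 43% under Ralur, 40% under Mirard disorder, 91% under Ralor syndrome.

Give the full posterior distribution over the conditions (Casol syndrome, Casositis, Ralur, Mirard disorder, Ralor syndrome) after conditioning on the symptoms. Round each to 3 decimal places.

By Bayes' rule with conditional independence, the unnormalized weight for each hypothesis is prior × ∏ likelihoods:
  Casol syndrome: 0.20 × 0.77 × 0.81 = 0.12474
  Casositis: 0.24 × 0.82 × 0.64 = 0.12595
  Ralur: 0.07 × 0.68 × 0.43 = 0.020468
  Mirard disorder: 0.21 × 0.79 × 0.40 = 0.06636
  Ralor syndrome: 0.28 × 0.09 × 0.91 = 0.022932
Marginal likelihood of the evidence = 0.36045.
P(Casol syndrome | evidence) = 0.12474 / 0.36045 ≈ 0.346
P(Casositis | evidence) = 0.12595 / 0.36045 ≈ 0.349
P(Ralur | evidence) = 0.020468 / 0.36045 ≈ 0.057
P(Mirard disorder | evidence) = 0.06636 / 0.36045 ≈ 0.184
P(Ralor syndrome | evidence) = 0.022932 / 0.36045 ≈ 0.064

0.346, 0.349, 0.057, 0.184, 0.064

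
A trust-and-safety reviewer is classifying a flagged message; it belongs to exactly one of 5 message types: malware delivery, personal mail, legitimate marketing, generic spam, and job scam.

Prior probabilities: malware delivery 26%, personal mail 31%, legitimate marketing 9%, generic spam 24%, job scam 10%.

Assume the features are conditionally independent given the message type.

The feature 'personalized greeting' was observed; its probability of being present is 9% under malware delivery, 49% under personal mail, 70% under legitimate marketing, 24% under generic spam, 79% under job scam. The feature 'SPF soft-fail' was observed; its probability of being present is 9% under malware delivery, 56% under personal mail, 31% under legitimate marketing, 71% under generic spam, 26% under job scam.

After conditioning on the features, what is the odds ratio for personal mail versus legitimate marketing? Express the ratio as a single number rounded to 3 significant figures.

Unnormalized posterior weight (prior times the feature likelihoods) for each of the two hypotheses:
  personal mail: 0.31 × 0.49 × 0.56 = 0.085064
  legitimate marketing: 0.09 × 0.70 × 0.31 = 0.01953
Odds(personal mail : legitimate marketing) = 0.085064 / 0.01953 ≈ 4.36.

4.36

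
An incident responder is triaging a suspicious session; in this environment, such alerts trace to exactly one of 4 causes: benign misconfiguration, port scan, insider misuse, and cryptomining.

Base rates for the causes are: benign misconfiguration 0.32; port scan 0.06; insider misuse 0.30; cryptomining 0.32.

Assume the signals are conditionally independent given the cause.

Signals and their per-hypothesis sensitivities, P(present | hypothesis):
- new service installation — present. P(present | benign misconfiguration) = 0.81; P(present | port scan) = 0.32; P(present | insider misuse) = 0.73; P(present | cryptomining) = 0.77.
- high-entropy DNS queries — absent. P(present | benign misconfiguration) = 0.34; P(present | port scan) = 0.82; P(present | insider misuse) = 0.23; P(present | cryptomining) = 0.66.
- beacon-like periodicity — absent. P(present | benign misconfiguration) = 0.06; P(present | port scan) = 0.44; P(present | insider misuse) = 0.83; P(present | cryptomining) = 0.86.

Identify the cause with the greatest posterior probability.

benign misconfiguration

By Bayes' rule with conditional independence, the unnormalized weight for each hypothesis is prior × ∏ likelihoods (using 1 − P(present | H) for each absent signal):
  benign misconfiguration: 0.32 × 0.81 × (1 − 0.34) × (1 − 0.06) = 0.16081
  port scan: 0.06 × 0.32 × (1 − 0.82) × (1 − 0.44) = 0.0019354
  insider misuse: 0.30 × 0.73 × (1 − 0.23) × (1 − 0.83) = 0.028667
  cryptomining: 0.32 × 0.77 × (1 − 0.66) × (1 − 0.86) = 0.011729
Normalizing constant Z = 0.16081 + 0.0019354 + 0.028667 + 0.011729 = 0.20314.
P(benign misconfiguration | evidence) ≈ 0.16081 / 0.20314 ≈ 0.792
P(port scan | evidence) ≈ 0.0019354 / 0.20314 ≈ 0.010
P(insider misuse | evidence) ≈ 0.028667 / 0.20314 ≈ 0.141
P(cryptomining | evidence) ≈ 0.011729 / 0.20314 ≈ 0.058
The largest is 0.792, so benign misconfiguration is most probable.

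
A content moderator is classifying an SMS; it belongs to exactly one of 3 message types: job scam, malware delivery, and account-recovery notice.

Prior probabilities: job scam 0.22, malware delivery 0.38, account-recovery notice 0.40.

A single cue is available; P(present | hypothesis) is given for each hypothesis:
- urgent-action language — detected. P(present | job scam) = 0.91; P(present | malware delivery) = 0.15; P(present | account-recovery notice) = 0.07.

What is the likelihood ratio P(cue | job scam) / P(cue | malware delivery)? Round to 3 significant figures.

Likelihood of this cue under each hypothesis:
  job scam: 0.91
  malware delivery: 0.15
Bayes factor = 0.91 / 0.15 ≈ 6.07

6.07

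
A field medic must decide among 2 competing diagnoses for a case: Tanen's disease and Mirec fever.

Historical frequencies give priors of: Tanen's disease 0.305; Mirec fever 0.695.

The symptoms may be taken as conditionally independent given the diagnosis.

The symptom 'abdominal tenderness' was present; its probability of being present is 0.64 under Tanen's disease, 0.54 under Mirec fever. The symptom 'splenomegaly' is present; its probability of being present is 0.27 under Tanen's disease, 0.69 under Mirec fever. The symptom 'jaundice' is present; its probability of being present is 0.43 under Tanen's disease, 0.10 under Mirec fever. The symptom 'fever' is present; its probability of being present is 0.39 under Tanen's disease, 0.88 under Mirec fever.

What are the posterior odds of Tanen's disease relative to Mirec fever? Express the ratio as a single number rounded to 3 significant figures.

The normalizing constant cancels in an odds ratio, so compute prior × likelihood for the two hypotheses only:
  Tanen's disease: 0.305 × 0.64 × 0.27 × 0.43 × 0.39 = 0.0088385
  Mirec fever: 0.695 × 0.54 × 0.69 × 0.10 × 0.88 = 0.022788
Odds(Tanen's disease : Mirec fever) = 0.0088385 / 0.022788 ≈ 0.388.

0.388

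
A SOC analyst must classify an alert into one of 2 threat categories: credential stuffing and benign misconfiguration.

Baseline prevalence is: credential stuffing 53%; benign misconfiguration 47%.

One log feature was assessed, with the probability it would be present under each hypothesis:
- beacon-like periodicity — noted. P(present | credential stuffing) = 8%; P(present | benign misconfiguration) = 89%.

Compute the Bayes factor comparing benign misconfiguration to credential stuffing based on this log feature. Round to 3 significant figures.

Likelihood of this log feature under each hypothesis:
  benign misconfiguration: 0.89
  credential stuffing: 0.08
Bayes factor = 0.89 / 0.08 ≈ 11.1

11.1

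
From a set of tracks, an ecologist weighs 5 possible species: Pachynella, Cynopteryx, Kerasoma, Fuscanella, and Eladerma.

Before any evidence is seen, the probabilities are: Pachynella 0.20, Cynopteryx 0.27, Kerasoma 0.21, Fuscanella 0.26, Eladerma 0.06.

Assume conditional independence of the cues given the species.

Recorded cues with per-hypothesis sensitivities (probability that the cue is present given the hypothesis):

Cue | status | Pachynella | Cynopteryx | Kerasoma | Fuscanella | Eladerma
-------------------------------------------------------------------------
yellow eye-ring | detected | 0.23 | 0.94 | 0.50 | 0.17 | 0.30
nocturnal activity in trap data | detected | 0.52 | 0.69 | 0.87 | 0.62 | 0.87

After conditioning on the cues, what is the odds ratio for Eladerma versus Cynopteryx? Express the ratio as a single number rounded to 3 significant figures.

0.0894

The normalizing constant cancels in an odds ratio, so compute prior × likelihood for the two hypotheses only:
  Eladerma: 0.06 × 0.30 × 0.87 = 0.01566
  Cynopteryx: 0.27 × 0.94 × 0.69 = 0.17512
Posterior odds = 0.01566 / 0.17512 ≈ 0.0894.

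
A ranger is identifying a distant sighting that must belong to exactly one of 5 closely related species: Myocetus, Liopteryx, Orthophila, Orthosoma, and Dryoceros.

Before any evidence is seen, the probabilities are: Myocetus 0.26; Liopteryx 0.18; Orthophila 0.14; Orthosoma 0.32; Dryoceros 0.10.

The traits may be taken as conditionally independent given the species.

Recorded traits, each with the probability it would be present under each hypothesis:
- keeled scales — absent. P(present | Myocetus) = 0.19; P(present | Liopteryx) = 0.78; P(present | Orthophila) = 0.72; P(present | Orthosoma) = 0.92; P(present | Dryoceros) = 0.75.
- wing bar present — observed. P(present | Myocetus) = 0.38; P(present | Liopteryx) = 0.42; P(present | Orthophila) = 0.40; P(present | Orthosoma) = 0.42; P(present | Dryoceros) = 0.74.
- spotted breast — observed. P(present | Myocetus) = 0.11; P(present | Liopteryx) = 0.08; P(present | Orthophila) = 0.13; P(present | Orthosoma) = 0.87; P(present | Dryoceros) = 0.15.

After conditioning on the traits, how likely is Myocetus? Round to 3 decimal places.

Multiply each prior by the joint likelihood of the trait pattern (using 1 − P(present | H) for each absent trait):
  Myocetus: 0.26 × (1 − 0.19) × 0.38 × 0.11 = 0.0088031
  Liopteryx: 0.18 × (1 − 0.78) × 0.42 × 0.08 = 0.0013306
  Orthophila: 0.14 × (1 − 0.72) × 0.40 × 0.13 = 0.0020384
  Orthosoma: 0.32 × (1 − 0.92) × 0.42 × 0.87 = 0.0093542
  Dryoceros: 0.10 × (1 − 0.75) × 0.74 × 0.15 = 0.002775
Normalizing constant Z = 0.0088031 + 0.0013306 + 0.0020384 + 0.0093542 + 0.002775 = 0.024301.
P(Myocetus | evidence) = 0.0088031 / 0.024301 ≈ 0.362.

0.362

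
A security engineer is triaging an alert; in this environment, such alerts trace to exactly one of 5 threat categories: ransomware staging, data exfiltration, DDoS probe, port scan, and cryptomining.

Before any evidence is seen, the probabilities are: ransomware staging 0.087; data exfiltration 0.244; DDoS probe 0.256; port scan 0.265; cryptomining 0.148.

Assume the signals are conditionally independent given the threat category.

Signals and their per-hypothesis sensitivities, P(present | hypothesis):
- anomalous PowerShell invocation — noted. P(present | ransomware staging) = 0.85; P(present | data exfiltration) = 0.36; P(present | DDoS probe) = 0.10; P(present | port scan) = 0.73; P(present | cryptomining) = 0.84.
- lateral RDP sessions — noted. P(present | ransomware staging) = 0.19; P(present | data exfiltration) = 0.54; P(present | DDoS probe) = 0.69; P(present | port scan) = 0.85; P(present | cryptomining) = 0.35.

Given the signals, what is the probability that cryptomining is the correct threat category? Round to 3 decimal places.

0.152

By Bayes' rule with conditional independence, the unnormalized weight for each hypothesis is prior × ∏ likelihoods:
  ransomware staging: 0.087 × 0.85 × 0.19 = 0.01405
  data exfiltration: 0.244 × 0.36 × 0.54 = 0.047434
  DDoS probe: 0.256 × 0.10 × 0.69 = 0.017664
  port scan: 0.265 × 0.73 × 0.85 = 0.16443
  cryptomining: 0.148 × 0.84 × 0.35 = 0.043512
Marginal likelihood of the evidence = 0.28709.
P(cryptomining | evidence) = 0.043512 / 0.28709 ≈ 0.152.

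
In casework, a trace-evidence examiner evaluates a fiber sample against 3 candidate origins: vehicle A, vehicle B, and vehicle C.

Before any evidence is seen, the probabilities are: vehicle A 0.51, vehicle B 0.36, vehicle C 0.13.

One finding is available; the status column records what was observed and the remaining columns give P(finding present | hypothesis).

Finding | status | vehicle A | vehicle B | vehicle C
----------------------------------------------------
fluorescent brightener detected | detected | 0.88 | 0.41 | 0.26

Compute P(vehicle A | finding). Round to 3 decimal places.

0.712

By Bayes' rule, the unnormalized weight for each hypothesis is prior × likelihood:
  vehicle A: 0.51 × 0.88 = 0.4488
  vehicle B: 0.36 × 0.41 = 0.1476
  vehicle C: 0.13 × 0.26 = 0.0338
Marginal likelihood of the evidence = 0.6302.
P(vehicle A | evidence) = 0.4488 / 0.6302 ≈ 0.712.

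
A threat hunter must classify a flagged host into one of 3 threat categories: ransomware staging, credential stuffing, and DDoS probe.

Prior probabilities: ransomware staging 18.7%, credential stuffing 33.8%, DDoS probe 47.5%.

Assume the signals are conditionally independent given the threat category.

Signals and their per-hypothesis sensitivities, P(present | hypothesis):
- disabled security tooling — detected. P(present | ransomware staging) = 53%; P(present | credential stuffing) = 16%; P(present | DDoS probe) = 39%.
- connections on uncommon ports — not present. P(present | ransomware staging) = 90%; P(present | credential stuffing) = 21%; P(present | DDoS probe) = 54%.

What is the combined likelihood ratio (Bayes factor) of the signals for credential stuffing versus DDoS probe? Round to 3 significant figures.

The Bayes factor is the ratio of the joint likelihoods of the signal pattern under the two hypotheses (using 1 − P(present | H) for each absent signal).
  credential stuffing: 0.16 × (1 − 0.21) = 0.1264
  DDoS probe: 0.39 × (1 − 0.54) = 0.1794
Bayes factor = 0.1264 / 0.1794 ≈ 0.705

0.705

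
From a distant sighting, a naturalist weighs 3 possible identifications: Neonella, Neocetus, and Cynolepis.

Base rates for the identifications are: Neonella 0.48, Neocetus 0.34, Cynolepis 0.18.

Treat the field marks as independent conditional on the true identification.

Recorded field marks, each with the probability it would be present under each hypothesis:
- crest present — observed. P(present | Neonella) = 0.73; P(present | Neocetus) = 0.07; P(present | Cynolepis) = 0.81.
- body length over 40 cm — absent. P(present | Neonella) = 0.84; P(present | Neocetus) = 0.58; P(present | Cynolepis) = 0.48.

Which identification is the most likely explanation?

For each hypothesis, the unnormalized posterior weight is prior × product of the field mark likelihoods (using 1 − P(present | H) for each absent field mark):
  Neonella: 0.48 × 0.73 × (1 − 0.84) = 0.056064
  Neocetus: 0.34 × 0.07 × (1 − 0.58) = 0.009996
  Cynolepis: 0.18 × 0.81 × (1 − 0.48) = 0.075816
Marginal likelihood of the evidence = 0.14188.
P(Neonella | evidence) ≈ 0.056064 / 0.14188 ≈ 0.395
P(Neocetus | evidence) ≈ 0.009996 / 0.14188 ≈ 0.070
P(Cynolepis | evidence) ≈ 0.075816 / 0.14188 ≈ 0.534
The largest is 0.534, so Cynolepis is most probable.

Cynolepis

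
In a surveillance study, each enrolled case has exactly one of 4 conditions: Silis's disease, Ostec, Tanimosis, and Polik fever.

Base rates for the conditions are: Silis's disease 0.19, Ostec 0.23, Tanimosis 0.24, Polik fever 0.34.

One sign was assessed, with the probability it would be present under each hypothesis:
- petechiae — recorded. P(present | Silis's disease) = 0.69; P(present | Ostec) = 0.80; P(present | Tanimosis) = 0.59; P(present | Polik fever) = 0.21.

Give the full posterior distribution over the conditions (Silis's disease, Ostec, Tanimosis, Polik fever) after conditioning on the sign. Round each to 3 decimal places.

By Bayes' rule, the unnormalized weight for each hypothesis is prior × likelihood:
  Silis's disease: 0.19 × 0.69 = 0.1311
  Ostec: 0.23 × 0.80 = 0.184
  Tanimosis: 0.24 × 0.59 = 0.1416
  Polik fever: 0.34 × 0.21 = 0.0714
Marginal likelihood of the evidence = 0.5281.
P(Silis's disease | evidence) = 0.1311 / 0.5281 ≈ 0.248
P(Ostec | evidence) = 0.184 / 0.5281 ≈ 0.348
P(Tanimosis | evidence) = 0.1416 / 0.5281 ≈ 0.268
P(Polik fever | evidence) = 0.0714 / 0.5281 ≈ 0.135

0.248, 0.348, 0.268, 0.135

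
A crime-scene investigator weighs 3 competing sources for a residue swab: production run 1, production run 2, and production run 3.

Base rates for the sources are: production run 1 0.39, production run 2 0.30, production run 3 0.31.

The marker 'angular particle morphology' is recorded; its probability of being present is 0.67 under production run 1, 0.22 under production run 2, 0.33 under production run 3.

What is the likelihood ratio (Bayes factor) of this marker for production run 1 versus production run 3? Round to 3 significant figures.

2.03

Likelihood of this marker under each hypothesis:
  production run 1: 0.67
  production run 3: 0.33
Bayes factor = 0.67 / 0.33 ≈ 2.03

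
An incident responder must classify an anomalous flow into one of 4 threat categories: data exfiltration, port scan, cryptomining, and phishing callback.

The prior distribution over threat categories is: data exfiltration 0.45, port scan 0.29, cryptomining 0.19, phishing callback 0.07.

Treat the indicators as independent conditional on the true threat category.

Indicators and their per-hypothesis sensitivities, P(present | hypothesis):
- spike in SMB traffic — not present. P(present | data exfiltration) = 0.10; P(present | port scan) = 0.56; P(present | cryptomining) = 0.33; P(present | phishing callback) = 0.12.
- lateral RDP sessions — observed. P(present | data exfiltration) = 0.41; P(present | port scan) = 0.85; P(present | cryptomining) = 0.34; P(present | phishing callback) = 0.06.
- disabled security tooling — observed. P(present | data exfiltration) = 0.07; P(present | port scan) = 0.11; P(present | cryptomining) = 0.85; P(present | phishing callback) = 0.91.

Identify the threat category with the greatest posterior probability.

cryptomining

Multiply each prior by the joint likelihood of the indicator pattern (using 1 − P(present | H) for each absent indicator):
  data exfiltration: 0.45 × (1 − 0.10) × 0.41 × 0.07 = 0.011624
  port scan: 0.29 × (1 − 0.56) × 0.85 × 0.11 = 0.011931
  cryptomining: 0.19 × (1 − 0.33) × 0.34 × 0.85 = 0.03679
  phishing callback: 0.07 × (1 − 0.12) × 0.06 × 0.91 = 0.0033634
The unnormalized weights sum to 0.063707.
P(data exfiltration | evidence) ≈ 0.011624 / 0.063707 ≈ 0.182
P(port scan | evidence) ≈ 0.011931 / 0.063707 ≈ 0.187
P(cryptomining | evidence) ≈ 0.03679 / 0.063707 ≈ 0.577
P(phishing callback | evidence) ≈ 0.0033634 / 0.063707 ≈ 0.053
The largest is 0.577, so cryptomining is most probable.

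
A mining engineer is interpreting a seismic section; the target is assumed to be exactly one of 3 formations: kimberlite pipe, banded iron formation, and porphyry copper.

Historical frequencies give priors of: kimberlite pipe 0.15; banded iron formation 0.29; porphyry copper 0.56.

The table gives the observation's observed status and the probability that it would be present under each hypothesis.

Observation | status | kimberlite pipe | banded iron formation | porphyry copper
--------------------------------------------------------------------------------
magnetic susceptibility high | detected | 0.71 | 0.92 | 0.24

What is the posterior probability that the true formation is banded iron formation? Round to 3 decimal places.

0.526

For each hypothesis, the unnormalized posterior weight is prior × likelihood:
  kimberlite pipe: 0.15 × 0.71 = 0.1065
  banded iron formation: 0.29 × 0.92 = 0.2668
  porphyry copper: 0.56 × 0.24 = 0.1344
The unnormalized weights sum to 0.5077.
P(banded iron formation | evidence) = 0.2668 / 0.5077 ≈ 0.526.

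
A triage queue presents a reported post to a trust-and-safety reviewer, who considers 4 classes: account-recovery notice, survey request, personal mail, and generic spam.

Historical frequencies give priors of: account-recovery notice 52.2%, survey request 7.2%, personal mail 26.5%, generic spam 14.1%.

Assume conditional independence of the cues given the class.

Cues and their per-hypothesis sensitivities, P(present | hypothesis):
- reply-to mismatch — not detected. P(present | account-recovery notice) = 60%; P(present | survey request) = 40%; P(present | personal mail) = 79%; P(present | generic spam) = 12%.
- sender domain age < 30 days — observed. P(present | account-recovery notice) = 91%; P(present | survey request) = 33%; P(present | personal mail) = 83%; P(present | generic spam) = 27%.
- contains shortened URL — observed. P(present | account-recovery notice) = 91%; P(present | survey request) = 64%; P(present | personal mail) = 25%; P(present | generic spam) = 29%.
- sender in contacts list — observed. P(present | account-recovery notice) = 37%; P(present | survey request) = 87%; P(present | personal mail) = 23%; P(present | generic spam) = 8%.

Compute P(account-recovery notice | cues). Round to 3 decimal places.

0.849

By Bayes' rule with conditional independence, the unnormalized weight for each hypothesis is prior × ∏ likelihoods (using 1 − P(present | H) for each absent cue):
  account-recovery notice: 0.522 × (1 − 0.60) × 0.91 × 0.91 × 0.37 = 0.063976
  survey request: 0.072 × (1 − 0.40) × 0.33 × 0.64 × 0.87 = 0.0079377
  personal mail: 0.265 × (1 − 0.79) × 0.83 × 0.25 × 0.23 = 0.0026559
  generic spam: 0.141 × (1 − 0.12) × 0.27 × 0.29 × 0.08 = 0.00077724
Normalizing constant Z = 0.063976 + 0.0079377 + 0.0026559 + 0.00077724 = 0.075347.
P(account-recovery notice | evidence) = 0.063976 / 0.075347 ≈ 0.849.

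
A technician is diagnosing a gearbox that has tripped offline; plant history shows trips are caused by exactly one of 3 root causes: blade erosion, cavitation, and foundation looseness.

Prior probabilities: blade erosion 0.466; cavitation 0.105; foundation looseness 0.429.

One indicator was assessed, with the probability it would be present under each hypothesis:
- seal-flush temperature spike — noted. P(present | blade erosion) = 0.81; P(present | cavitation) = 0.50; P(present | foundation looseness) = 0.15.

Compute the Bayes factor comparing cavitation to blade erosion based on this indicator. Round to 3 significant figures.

The Bayes factor is the ratio of the two likelihoods.
  cavitation: 0.5
  blade erosion: 0.81
Bayes factor = 0.5 / 0.81 ≈ 0.617

0.617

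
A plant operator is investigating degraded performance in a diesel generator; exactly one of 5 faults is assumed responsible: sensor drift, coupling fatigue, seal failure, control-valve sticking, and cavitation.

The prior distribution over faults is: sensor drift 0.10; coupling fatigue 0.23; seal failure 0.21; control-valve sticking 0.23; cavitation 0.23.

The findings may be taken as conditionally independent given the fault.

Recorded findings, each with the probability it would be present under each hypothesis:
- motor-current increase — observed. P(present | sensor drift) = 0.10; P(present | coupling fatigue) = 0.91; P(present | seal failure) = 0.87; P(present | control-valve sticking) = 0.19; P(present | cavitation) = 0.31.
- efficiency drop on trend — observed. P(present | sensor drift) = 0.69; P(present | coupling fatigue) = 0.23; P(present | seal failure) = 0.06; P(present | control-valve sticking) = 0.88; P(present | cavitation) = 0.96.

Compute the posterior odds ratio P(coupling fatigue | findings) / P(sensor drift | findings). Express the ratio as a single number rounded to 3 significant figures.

6.98

Posterior odds equal prior odds times the likelihood ratio; only the two competing hypotheses matter.
  coupling fatigue: 0.23 × 0.91 × 0.23 = 0.048139
  sensor drift: 0.10 × 0.10 × 0.69 = 0.0069
Posterior odds = 0.048139 / 0.0069 ≈ 6.98.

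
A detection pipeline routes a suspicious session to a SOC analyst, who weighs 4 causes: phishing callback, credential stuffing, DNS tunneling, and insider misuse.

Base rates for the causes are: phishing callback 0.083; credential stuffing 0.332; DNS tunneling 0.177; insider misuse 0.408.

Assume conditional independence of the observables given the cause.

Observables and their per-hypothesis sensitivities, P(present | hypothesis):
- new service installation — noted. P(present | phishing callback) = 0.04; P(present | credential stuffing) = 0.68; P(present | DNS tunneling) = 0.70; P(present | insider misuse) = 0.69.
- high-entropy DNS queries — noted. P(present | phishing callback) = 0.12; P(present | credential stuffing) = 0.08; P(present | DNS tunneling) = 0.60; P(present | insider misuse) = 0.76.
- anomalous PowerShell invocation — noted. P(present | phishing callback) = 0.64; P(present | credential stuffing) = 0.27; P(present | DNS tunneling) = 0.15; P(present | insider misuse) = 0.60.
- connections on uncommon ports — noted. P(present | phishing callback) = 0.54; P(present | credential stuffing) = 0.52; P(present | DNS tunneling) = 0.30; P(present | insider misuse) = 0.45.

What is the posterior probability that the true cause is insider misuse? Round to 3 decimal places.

0.906

Multiply each prior by the joint likelihood of the observable pattern:
  phishing callback: 0.083 × 0.04 × 0.12 × 0.64 × 0.54 = 0.00013769
  credential stuffing: 0.332 × 0.68 × 0.08 × 0.27 × 0.52 = 0.0025357
  DNS tunneling: 0.177 × 0.70 × 0.60 × 0.15 × 0.30 = 0.0033453
  insider misuse: 0.408 × 0.69 × 0.76 × 0.60 × 0.45 = 0.057768
The unnormalized weights sum to 0.063787.
P(insider misuse | evidence) = 0.057768 / 0.063787 ≈ 0.906.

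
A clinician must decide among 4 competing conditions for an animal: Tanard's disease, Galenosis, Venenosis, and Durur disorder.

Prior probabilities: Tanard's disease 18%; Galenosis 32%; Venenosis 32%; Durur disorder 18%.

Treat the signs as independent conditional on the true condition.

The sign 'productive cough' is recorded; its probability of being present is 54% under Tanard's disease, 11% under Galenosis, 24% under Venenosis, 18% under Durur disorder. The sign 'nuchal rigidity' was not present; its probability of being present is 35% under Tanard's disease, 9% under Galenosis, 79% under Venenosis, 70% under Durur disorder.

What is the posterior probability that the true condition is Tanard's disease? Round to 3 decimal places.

0.522

Multiply each prior by the joint likelihood of the sign pattern (using 1 − P(present | H) for each absent sign):
  Tanard's disease: 0.18 × 0.54 × (1 − 0.35) = 0.06318
  Galenosis: 0.32 × 0.11 × (1 − 0.09) = 0.032032
  Venenosis: 0.32 × 0.24 × (1 − 0.79) = 0.016128
  Durur disorder: 0.18 × 0.18 × (1 − 0.70) = 0.00972
Normalizing constant Z = 0.06318 + 0.032032 + 0.016128 + 0.00972 = 0.12106.
P(Tanard's disease | evidence) = 0.06318 / 0.12106 ≈ 0.522.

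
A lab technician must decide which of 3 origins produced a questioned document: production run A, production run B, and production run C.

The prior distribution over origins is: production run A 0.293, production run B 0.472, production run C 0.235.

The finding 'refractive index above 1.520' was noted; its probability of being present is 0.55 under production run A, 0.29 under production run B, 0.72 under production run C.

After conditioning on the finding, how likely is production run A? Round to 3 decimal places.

By Bayes' rule, the unnormalized weight for each hypothesis is prior × likelihood:
  production run A: 0.293 × 0.55 = 0.16115
  production run B: 0.472 × 0.29 = 0.13688
  production run C: 0.235 × 0.72 = 0.1692
Normalizing constant Z = 0.16115 + 0.13688 + 0.1692 = 0.46723.
P(production run A | evidence) = 0.16115 / 0.46723 ≈ 0.345.

0.345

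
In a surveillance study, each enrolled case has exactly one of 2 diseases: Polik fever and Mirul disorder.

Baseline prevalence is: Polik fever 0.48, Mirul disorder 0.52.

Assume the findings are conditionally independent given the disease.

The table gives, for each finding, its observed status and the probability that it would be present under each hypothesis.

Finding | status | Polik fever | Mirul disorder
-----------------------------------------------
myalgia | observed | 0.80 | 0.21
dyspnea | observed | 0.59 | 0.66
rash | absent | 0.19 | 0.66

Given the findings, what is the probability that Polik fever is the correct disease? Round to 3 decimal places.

0.882

For each hypothesis, the unnormalized posterior weight is prior × product of the finding likelihoods (using 1 − P(present | H) for each absent finding):
  Polik fever: 0.48 × 0.80 × 0.59 × (1 − 0.19) = 0.18351
  Mirul disorder: 0.52 × 0.21 × 0.66 × (1 − 0.66) = 0.024504
Normalizing constant Z = 0.18351 + 0.024504 = 0.20802.
P(Polik fever | evidence) = 0.18351 / 0.20802 ≈ 0.882.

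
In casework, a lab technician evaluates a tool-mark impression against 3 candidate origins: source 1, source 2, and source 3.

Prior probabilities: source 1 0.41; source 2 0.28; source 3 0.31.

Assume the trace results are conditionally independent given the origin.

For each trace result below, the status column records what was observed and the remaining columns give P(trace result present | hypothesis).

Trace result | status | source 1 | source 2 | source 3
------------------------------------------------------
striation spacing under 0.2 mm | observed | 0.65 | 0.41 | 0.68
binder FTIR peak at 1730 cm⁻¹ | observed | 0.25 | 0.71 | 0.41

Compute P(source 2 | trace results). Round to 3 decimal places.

0.347

Multiply each prior by the joint likelihood of the trace result pattern:
  source 1: 0.41 × 0.65 × 0.25 = 0.066625
  source 2: 0.28 × 0.41 × 0.71 = 0.081508
  source 3: 0.31 × 0.68 × 0.41 = 0.086428
Normalizing constant Z = 0.066625 + 0.081508 + 0.086428 = 0.23456.
P(source 2 | evidence) = 0.081508 / 0.23456 ≈ 0.347.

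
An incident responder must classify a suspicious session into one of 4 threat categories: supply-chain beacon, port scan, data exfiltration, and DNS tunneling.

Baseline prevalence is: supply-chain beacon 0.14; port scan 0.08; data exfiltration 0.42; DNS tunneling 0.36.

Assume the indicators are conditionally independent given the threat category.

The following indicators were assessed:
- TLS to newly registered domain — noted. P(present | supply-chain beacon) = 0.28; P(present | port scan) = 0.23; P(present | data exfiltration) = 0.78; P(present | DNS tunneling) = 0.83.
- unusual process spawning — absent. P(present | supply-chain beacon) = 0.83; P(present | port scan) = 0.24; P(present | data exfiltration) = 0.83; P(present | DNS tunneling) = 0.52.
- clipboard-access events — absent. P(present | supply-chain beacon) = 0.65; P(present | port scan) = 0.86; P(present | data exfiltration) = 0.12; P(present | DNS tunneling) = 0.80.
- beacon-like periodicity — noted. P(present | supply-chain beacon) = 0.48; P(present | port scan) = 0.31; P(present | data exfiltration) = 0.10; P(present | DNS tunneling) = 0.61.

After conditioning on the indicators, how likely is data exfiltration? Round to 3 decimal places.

0.203

For each hypothesis, the unnormalized posterior weight is prior × product of the indicator likelihoods (using 1 − P(present | H) for each absent indicator):
  supply-chain beacon: 0.14 × 0.28 × (1 − 0.83) × (1 − 0.65) × 0.48 = 0.0011196
  port scan: 0.08 × 0.23 × (1 − 0.24) × (1 − 0.86) × 0.31 = 0.00060691
  data exfiltration: 0.42 × 0.78 × (1 − 0.83) × (1 − 0.12) × 0.10 = 0.0049009
  DNS tunneling: 0.36 × 0.83 × (1 − 0.52) × (1 − 0.80) × 0.61 = 0.017498
Marginal likelihood of the evidence = 0.024125.
P(data exfiltration | evidence) = 0.0049009 / 0.024125 ≈ 0.203.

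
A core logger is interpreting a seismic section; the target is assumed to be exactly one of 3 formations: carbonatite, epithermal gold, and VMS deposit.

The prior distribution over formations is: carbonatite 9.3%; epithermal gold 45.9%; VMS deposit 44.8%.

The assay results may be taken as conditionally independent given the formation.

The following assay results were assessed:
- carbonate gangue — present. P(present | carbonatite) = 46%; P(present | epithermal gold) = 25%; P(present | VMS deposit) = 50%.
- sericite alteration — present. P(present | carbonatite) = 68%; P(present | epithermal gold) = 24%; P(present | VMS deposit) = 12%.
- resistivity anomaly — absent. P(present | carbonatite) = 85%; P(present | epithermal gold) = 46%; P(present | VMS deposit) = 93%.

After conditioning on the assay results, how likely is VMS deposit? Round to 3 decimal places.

For each hypothesis, the unnormalized posterior weight is prior × product of the assay result likelihoods (using 1 − P(present | H) for each absent assay result):
  carbonatite: 0.093 × 0.46 × 0.68 × (1 − 0.85) = 0.0043636
  epithermal gold: 0.459 × 0.25 × 0.24 × (1 − 0.46) = 0.014872
  VMS deposit: 0.448 × 0.50 × 0.12 × (1 − 0.93) = 0.0018816
Normalizing constant Z = 0.0043636 + 0.014872 + 0.0018816 = 0.021117.
P(VMS deposit | evidence) = 0.0018816 / 0.021117 ≈ 0.089.

0.089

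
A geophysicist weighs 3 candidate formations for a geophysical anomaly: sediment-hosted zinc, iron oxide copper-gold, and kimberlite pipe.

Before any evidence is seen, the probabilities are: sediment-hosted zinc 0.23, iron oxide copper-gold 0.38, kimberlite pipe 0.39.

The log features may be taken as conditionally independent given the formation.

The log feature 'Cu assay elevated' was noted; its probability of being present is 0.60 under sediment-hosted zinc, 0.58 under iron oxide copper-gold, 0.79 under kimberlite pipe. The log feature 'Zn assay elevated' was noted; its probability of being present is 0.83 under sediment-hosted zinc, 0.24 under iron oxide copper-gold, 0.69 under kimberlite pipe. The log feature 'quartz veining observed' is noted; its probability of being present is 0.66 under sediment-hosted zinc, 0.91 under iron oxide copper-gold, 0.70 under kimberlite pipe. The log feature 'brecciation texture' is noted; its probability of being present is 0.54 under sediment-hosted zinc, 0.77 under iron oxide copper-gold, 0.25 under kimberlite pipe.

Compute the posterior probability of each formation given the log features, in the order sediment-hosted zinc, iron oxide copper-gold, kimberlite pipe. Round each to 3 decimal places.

Multiply each prior by the joint likelihood of the log feature pattern:
  sediment-hosted zinc: 0.23 × 0.60 × 0.83 × 0.66 × 0.54 = 0.040822
  iron oxide copper-gold: 0.38 × 0.58 × 0.24 × 0.91 × 0.77 = 0.037064
  kimberlite pipe: 0.39 × 0.79 × 0.69 × 0.70 × 0.25 = 0.037203
The unnormalized weights sum to 0.11509.
P(sediment-hosted zinc | evidence) = 0.040822 / 0.11509 ≈ 0.355
P(iron oxide copper-gold | evidence) = 0.037064 / 0.11509 ≈ 0.322
P(kimberlite pipe | evidence) = 0.037203 / 0.11509 ≈ 0.323

0.355, 0.322, 0.323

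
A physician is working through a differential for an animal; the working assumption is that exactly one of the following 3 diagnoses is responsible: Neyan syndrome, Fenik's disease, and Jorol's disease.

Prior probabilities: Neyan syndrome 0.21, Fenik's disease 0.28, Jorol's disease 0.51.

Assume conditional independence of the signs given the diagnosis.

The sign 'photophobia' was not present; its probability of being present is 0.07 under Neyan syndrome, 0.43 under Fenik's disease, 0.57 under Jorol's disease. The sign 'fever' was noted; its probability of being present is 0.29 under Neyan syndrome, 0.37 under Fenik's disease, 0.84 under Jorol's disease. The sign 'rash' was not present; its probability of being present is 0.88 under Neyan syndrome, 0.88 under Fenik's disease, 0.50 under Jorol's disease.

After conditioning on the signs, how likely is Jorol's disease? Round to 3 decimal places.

By Bayes' rule with conditional independence, the unnormalized weight for each hypothesis is prior × ∏ likelihoods (using 1 − P(present | H) for each absent sign):
  Neyan syndrome: 0.21 × (1 − 0.07) × 0.29 × (1 − 0.88) = 0.0067964
  Fenik's disease: 0.28 × (1 − 0.43) × 0.37 × (1 − 0.88) = 0.0070862
  Jorol's disease: 0.51 × (1 − 0.57) × 0.84 × (1 − 0.50) = 0.092106
Normalizing constant Z = 0.0067964 + 0.0070862 + 0.092106 = 0.10599.
P(Jorol's disease | evidence) = 0.092106 / 0.10599 ≈ 0.869.

0.869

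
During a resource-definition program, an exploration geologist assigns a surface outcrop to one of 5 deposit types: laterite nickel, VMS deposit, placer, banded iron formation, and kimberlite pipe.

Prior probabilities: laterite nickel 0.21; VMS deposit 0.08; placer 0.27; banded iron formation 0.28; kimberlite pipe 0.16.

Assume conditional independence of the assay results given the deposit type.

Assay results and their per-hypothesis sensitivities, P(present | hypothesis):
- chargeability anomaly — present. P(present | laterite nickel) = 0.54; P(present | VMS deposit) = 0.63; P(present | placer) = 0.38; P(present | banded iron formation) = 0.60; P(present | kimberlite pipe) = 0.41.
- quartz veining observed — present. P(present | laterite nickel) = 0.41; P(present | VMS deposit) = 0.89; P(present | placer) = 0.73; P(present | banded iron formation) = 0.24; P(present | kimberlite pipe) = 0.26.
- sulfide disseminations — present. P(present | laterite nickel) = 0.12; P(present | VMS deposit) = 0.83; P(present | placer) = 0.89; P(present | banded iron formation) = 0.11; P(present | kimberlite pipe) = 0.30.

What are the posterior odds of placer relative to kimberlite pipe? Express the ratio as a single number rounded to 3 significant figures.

The normalizing constant cancels in an odds ratio, so compute prior × likelihood for the two hypotheses only:
  placer: 0.27 × 0.38 × 0.73 × 0.89 = 0.066659
  kimberlite pipe: 0.16 × 0.41 × 0.26 × 0.30 = 0.0051168
Odds(placer : kimberlite pipe) = 0.066659 / 0.0051168 ≈ 13.0.

13.0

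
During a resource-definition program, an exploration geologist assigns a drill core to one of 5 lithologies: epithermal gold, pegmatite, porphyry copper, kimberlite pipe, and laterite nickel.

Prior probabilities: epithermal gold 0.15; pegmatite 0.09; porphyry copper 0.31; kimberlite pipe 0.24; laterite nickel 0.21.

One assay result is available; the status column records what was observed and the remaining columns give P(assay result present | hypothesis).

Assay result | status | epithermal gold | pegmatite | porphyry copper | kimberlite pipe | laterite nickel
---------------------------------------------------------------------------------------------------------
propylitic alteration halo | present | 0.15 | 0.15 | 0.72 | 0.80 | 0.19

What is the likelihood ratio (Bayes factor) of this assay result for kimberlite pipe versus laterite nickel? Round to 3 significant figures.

Likelihood of this assay result under each hypothesis:
  kimberlite pipe: 0.8
  laterite nickel: 0.19
Bayes factor = 0.8 / 0.19 ≈ 4.21

4.21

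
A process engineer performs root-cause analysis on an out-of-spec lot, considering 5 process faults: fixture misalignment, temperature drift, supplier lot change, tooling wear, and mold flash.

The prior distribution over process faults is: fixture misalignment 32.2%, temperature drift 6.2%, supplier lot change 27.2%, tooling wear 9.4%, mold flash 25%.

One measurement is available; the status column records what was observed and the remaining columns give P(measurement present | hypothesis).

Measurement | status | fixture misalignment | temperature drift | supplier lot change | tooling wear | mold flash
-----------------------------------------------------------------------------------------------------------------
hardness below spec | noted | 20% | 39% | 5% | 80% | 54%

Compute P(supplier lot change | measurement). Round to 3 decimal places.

Multiply each prior by the likelihood of the measurement:
  fixture misalignment: 0.322 × 0.20 = 0.0644
  temperature drift: 0.062 × 0.39 = 0.02418
  supplier lot change: 0.272 × 0.05 = 0.0136
  tooling wear: 0.094 × 0.80 = 0.0752
  mold flash: 0.250 × 0.54 = 0.135
Marginal likelihood of the evidence = 0.31238.
P(supplier lot change | evidence) = 0.0136 / 0.31238 ≈ 0.044.

0.044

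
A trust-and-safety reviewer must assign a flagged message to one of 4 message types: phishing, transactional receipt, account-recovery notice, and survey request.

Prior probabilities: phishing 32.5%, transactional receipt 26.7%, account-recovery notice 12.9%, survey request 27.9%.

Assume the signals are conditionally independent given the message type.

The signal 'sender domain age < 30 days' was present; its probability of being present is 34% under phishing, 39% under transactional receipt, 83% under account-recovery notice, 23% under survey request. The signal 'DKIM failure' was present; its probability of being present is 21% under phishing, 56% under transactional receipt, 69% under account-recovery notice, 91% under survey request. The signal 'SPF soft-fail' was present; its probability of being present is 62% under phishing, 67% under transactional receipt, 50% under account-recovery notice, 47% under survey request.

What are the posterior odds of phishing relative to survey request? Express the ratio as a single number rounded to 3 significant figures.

0.524

Unnormalized posterior weight (prior times the signal likelihoods) for each of the two hypotheses:
  phishing: 0.325 × 0.34 × 0.21 × 0.62 = 0.014387
  survey request: 0.279 × 0.23 × 0.91 × 0.47 = 0.027446
Posterior odds = 0.014387 / 0.027446 ≈ 0.524.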